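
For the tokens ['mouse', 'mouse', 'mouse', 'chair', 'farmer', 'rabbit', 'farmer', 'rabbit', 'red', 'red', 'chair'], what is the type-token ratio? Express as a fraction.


Tokens: 11
Unique types: ('chair', 'farmer', 'mouse', 'rabbit', 'red') = 5
TTR = 5/11
Already in lowest terms.

5/11


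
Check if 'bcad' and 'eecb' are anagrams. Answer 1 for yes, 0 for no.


Sort characters of 'bcad': 'abcd'
Sort characters of 'eecb': 'bcee'
Sorted forms differ -> they are NOT anagrams
Result: 0

0


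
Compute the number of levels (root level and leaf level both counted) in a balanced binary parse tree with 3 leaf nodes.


In a balanced binary tree with n leaves the deepest leaf is ceil(log2(n)) edges below the root,
so counting node levels inclusive of root and leaves gives ceil(log2(n)) + 1 levels.
log2(3) = 1.5850
ceil(1.5850) = 2
levels = 2 + 1 = 3

3


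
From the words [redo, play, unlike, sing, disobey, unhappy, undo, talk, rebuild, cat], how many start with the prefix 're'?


Checking each word for prefix 're':
  'redo' -> YES, starts with 're' (count: 1)
  'play' -> no (count: 1)
  'unlike' -> no (count: 1)
  'sing' -> no (count: 1)
  'disobey' -> no (count: 1)
  'unhappy' -> no (count: 1)
  'undo' -> no (count: 1)
  'talk' -> no (count: 1)
  'rebuild' -> YES, starts with 're' (count: 2)
  'cat' -> no (count: 2)
Total with prefix 're': 2

2


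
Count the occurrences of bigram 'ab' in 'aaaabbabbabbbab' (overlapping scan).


Scanning 'aaaabbabbabbbab' for bigram 'ab':
  Position 0: 'aa' -> no
  Position 1: 'aa' -> no
  Position 2: 'aa' -> no
  Position 3: 'ab' -> MATCH
  Position 4: 'bb' -> no
  Position 5: 'ba' -> no
  Position 6: 'ab' -> MATCH
  Position 7: 'bb' -> no
  Position 8: 'ba' -> no
  Position 9: 'ab' -> MATCH
  Position 10: 'bb' -> no
  Position 11: 'bb' -> no
  Position 12: 'ba' -> no
  Position 13: 'ab' -> MATCH
Total matches: 4

4


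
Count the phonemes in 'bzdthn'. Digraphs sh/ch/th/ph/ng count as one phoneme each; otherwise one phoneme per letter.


Parsing 'bzdthn' greedily, digraphs first:
  'b' -> consonant phoneme (phonemes so far: 1)
  'z' -> consonant phoneme (phonemes so far: 2)
  'd' -> consonant phoneme (phonemes so far: 3)
  'th' -> digraph (1 consonant phoneme) (phonemes so far: 4)
  'n' -> consonant phoneme (phonemes so far: 5)
Total phonemes: 5

5


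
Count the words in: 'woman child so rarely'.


Counting words by splitting on spaces:
  Word 1: 'woman'
  Word 2: 'child'
  Word 3: 'so'
  Word 4: 'rarely'
Total words: 4

4


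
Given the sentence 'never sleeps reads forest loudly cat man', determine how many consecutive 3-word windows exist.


Word trigrams from [7] words:
  Trigram 1: (never sleeps reads)
  Trigram 2: (sleeps reads forest)
  Trigram 3: (reads forest loudly)
  Trigram 4: (forest loudly cat)
  Trigram 5: (loudly cat man)
Total word trigrams: 7 - 2 = 5

5


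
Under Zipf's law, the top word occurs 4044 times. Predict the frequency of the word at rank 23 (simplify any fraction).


Zipf's law: freq(rank) = f1 / rank
f1 = 4044, rank = 23
freq = 4044 / 23
GCD(4044, 23) = 1
Simplified: 4044/23

4044/23


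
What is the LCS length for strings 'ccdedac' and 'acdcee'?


DP table for LCS of 'ccdedac' and 'acdcee':
       a  c  d  c  e  e
    0  0  0  0  0  0  0
  c 0  0  1  1  1  1  1
  c 0  0  1  1  2  2  2
  d 0  0  1  2  2  2  2
  e 0  0  1  2  2  3  3
  d 0  0  1  2  2  3  3
  a 0  1  1  2  2  3  3
  c 0  1  2  2  3  3  3
LCS: 'cce'
LCS length = 3

3


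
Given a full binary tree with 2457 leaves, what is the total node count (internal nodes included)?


Leaf nodes (terminals): 2457
Internal nodes = n - 1 = 2457 - 1 = 2456
Total = leaves + internal = 2457 + 2456 = 4913

4913


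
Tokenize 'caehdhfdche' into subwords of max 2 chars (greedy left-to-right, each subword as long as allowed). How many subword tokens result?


'caehdhfdche' has 11 characters.
Chunking with max size 2:
  Chunk 1: 'ca' (positions 0-1)
  Chunk 2: 'eh' (positions 2-3)
  Chunk 3: 'dh' (positions 4-5)
  Chunk 4: 'fd' (positions 6-7)
  Chunk 5: 'ch' (positions 8-9)
  Chunk 6: 'e' (positions 10-10)
Total chunks: ceil(11 / 2) = 6

6


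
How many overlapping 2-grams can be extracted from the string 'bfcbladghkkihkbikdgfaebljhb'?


String 'bfcbladghkkihkbikdgfaebljhb' has length L = 27.
Number of overlapping n-grams = L - n + 1
Substituting: 27 - 2 + 1 = 26

26


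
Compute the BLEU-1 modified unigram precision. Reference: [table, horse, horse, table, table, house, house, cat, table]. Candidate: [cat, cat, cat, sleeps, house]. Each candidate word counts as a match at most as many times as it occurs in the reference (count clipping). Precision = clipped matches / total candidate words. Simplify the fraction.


Reference word counts: {'cat': 1, 'horse': 2, 'house': 2, 'table': 4}
Checking each candidate word (with clipping):
  'cat' -> in reference (ref count 1, used 1/1) -> match (matches: 1)
  'cat' -> ref count 1 already used up (1/1) -> clipped, no match (matches: 1)
  'cat' -> ref count 1 already used up (1/1) -> clipped, no match (matches: 1)
  'sleeps' -> not in reference -> no match (matches: 1)
  'house' -> in reference (ref count 2, used 1/2) -> match (matches: 2)
Clipped matches: 2, Candidate length: 5
Precision = 2/5

2/5


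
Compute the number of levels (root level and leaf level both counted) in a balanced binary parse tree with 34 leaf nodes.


In a balanced binary tree with n leaves the deepest leaf is ceil(log2(n)) edges below the root,
so counting node levels inclusive of root and leaves gives ceil(log2(n)) + 1 levels.
log2(34) = 5.0875
ceil(5.0875) = 6
levels = 6 + 1 = 7

7


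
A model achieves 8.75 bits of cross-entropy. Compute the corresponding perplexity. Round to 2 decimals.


Perplexity formula: PP = 2^H
H = 8.75
PP = 2^8.75
Decompose: 2^8.75 = 2^8 * 2^0.75
2^8 = 256, 2^0.75 ~ 1.6817928
PP ~ 256 * 1.6817928 = 430.5389568
Rounded to 2 decimals: 430.54

430.54


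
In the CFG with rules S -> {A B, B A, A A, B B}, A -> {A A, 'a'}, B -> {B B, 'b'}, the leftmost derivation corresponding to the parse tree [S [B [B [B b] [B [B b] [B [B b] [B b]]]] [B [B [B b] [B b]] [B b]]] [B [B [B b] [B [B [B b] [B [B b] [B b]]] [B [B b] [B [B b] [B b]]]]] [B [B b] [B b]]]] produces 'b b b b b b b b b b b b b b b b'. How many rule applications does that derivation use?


Every bracketed nonterminal node [X ...] in the tree is produced by exactly one rule application.
Reading the tree off as a leftmost derivation:
  Step 1: S  =>  B B   (applied S -> B B)
  Step 2: B B  =>  B B B   (applied B -> B B)
  Step 3: B B B  =>  B B B B   (applied B -> B B)
  Step 4: B B B B  =>  b B B B   (applied B -> b)
  Step 5: b B B B  =>  b B B B B   (applied B -> B B)
  Step 6: b B B B B  =>  b b B B B   (applied B -> b)
  Step 7: b b B B B  =>  b b B B B B   (applied B -> B B)
  Step 8: b b B B B B  =>  b b b B B B   (applied B -> b)
  Step 9: b b b B B B  =>  b b b b B B   (applied B -> b)
  Step 10: b b b b B B  =>  b b b b B B B   (applied B -> B B)
  Step 11: b b b b B B B  =>  b b b b B B B B   (applied B -> B B)
  Step 12: b b b b B B B B  =>  b b b b b B B B   (applied B -> b)
  Step 13: b b b b b B B B  =>  b b b b b b B B   (applied B -> b)
  Step 14: b b b b b b B B  =>  b b b b b b b B   (applied B -> b)
  Step 15: b b b b b b b B  =>  b b b b b b b B B   (applied B -> B B)
  Step 16: b b b b b b b B B  =>  b b b b b b b B B B   (applied B -> B B)
  Step 17: b b b b b b b B B B  =>  b b b b b b b b B B   (applied B -> b)
  Step 18: b b b b b b b b B B  =>  b b b b b b b b B B B   (applied B -> B B)
  Step 19: b b b b b b b b B B B  =>  b b b b b b b b B B B B   (applied B -> B B)
  Step 20: b b b b b b b b B B B B  =>  b b b b b b b b b B B B   (applied B -> b)
  Step 21: b b b b b b b b b B B B  =>  b b b b b b b b b B B B B   (applied B -> B B)
  Step 22: b b b b b b b b b B B B B  =>  b b b b b b b b b b B B B   (applied B -> b)
  Step 23: b b b b b b b b b b B B B  =>  b b b b b b b b b b b B B   (applied B -> b)
  Step 24: b b b b b b b b b b b B B  =>  b b b b b b b b b b b B B B   (applied B -> B B)
  Step 25: b b b b b b b b b b b B B B  =>  b b b b b b b b b b b b B B   (applied B -> b)
  Step 26: b b b b b b b b b b b b B B  =>  b b b b b b b b b b b b B B B   (applied B -> B B)
  Step 27: b b b b b b b b b b b b B B B  =>  b b b b b b b b b b b b b B B   (applied B -> b)
  Step 28: b b b b b b b b b b b b b B B  =>  b b b b b b b b b b b b b b B   (applied B -> b)
  Step 29: b b b b b b b b b b b b b b B  =>  b b b b b b b b b b b b b b B B   (applied B -> B B)
  Step 30: b b b b b b b b b b b b b b B B  =>  b b b b b b b b b b b b b b b B   (applied B -> b)
  Step 31: b b b b b b b b b b b b b b b B  =>  b b b b b b b b b b b b b b b b   (applied B -> b)
Final yield: b b b b b b b b b b b b b b b b
Total rewrite steps: 31

31


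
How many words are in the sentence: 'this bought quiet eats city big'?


Counting words by splitting on spaces:
  Word 1: 'this'
  Word 2: 'bought'
  Word 3: 'quiet'
  Word 4: 'eats'
  Word 5: 'city'
  Word 6: 'big'
Total words: 6

6


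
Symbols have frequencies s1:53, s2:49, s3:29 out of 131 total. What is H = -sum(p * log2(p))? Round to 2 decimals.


Computing entropy H = -sum(p_i * log2(p_i)):
  s1: p = 53/131 = 0.4046, -p*log2(p) = 0.5282
  s2: p = 49/131 = 0.3740, -p*log2(p) = 0.5307
  s3: p = 29/131 = 0.2214, -p*log2(p) = 0.4816
H = sum of terms = 1.5405
Rounded to 2 decimals: 1.54

1.54


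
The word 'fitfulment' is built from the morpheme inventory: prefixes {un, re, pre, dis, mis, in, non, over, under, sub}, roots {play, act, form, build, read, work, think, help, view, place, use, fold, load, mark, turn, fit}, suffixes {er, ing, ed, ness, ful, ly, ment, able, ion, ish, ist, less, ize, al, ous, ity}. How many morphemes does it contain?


Segmenting 'fitfulment' against the inventory:
  'fit' -> root (morpheme 1)
  'ful' -> suffix (morpheme 2)
  'ment' -> suffix (morpheme 3)
Total morphemes: 3

3


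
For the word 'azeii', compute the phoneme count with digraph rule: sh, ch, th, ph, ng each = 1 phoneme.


Parsing 'azeii' greedily, digraphs first:
  'a' -> vowel phoneme (phonemes so far: 1)
  'z' -> consonant phoneme (phonemes so far: 2)
  'e' -> vowel phoneme (phonemes so far: 3)
  'i' -> vowel phoneme (phonemes so far: 4)
  'i' -> vowel phoneme (phonemes so far: 5)
Total phonemes: 5

5


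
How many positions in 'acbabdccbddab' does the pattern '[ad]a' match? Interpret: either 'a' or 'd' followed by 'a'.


Pattern: [ad]a means either 'a' or 'd' followed by 'a'.
Scanning 'acbabdccbddab' position-by-position:
  Pos 0: window 'ac' -> no
  Pos 1: window 'cb' -> no
  Pos 2: window 'ba' -> no
  Pos 3: window 'ab' -> no
  Pos 4: window 'bd' -> no
  Pos 5: window 'dc' -> no
  Pos 6: window 'cc' -> no
  Pos 7: window 'cb' -> no
  Pos 8: window 'bd' -> no
  Pos 9: window 'dd' -> no
  Pos 10: window 'da' -> MATCH
  Pos 11: window 'ab' -> no
  Pos 12: window 'b' -> no
Total matches: 1

1


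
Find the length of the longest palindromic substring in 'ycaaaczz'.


Scanning 'ycaaaczz' for palindromic substrings.
Substring at positions 1-5: 'caaac'.
Check: reverse('caaac') = 'caaac' -> palindrome confirmed.
Neighbouring characters ('y' / 'z') break symmetry, so it cannot extend further.
No longer palindromic substring exists; longest length = 5

5


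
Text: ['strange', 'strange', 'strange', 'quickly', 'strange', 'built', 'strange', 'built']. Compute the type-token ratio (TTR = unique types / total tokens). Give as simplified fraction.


Tokens: 8
Unique types: ('built', 'quickly', 'strange') = 3
TTR = 3/8
Already in lowest terms.

3/8


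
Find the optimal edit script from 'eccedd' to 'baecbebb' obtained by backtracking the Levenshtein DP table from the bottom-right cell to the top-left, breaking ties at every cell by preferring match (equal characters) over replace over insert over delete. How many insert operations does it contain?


Edit distance = 5. Backtracking from cell (6, 8) with preference match > replace > insert > delete,
then listing the resulting alignment 'eccedd' -> 'baecbebb' left to right:
  Step 1: insert 'b' [insertion #1]
  Step 2: insert 'a' [insertion #2]
  Step 3: keep 'e'
  Step 4: keep 'c'
  Step 5: replace c->b
  Step 6: keep 'e'
  Step 7: replace d->b
  Step 8: replace d->b
Total insertions: 2

2


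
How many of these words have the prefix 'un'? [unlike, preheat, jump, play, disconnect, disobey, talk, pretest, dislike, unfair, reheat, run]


Checking each word for prefix 'un':
  'unlike' -> YES, starts with 'un' (count: 1)
  'preheat' -> no (count: 1)
  'jump' -> no (count: 1)
  'play' -> no (count: 1)
  'disconnect' -> no (count: 1)
  'disobey' -> no (count: 1)
  'talk' -> no (count: 1)
  'pretest' -> no (count: 1)
  'dislike' -> no (count: 1)
  'unfair' -> YES, starts with 'un' (count: 2)
  'reheat' -> no (count: 2)
  'run' -> no (count: 2)
Total with prefix 'un': 2

2


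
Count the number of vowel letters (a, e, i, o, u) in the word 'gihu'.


Scanning each character of 'gihu':
  Position 1: 'g' -> consonant (running count: 0)
  Position 2: 'i' -> vowel (running count: 1)
  Position 3: 'h' -> consonant (running count: 1)
  Position 4: 'u' -> vowel (running count: 2)
Total vowels: 2

2


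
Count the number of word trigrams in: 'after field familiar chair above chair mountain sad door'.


Word trigrams from [9] words:
  Trigram 1: (after field familiar)
  Trigram 2: (field familiar chair)
  Trigram 3: (familiar chair above)
  Trigram 4: (chair above chair)
  Trigram 5: (above chair mountain)
  Trigram 6: (chair mountain sad)
  Trigram 7: (mountain sad door)
Total word trigrams: 9 - 2 = 7

7


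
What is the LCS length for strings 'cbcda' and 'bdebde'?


DP table for LCS of 'cbcda' and 'bdebde':
       b  d  e  b  d  e
    0  0  0  0  0  0  0
  c 0  0  0  0  0  0  0
  b 0  1  1  1  1  1  1
  c 0  1  1  1  1  1  1
  d 0  1  2  2  2  2  2
  a 0  1  2  2  2  2  2
LCS: 'bd'
LCS length = 2

2


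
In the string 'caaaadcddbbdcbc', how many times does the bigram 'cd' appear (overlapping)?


Scanning 'caaaadcddbbdcbc' for bigram 'cd':
  Position 0: 'ca' -> no
  Position 1: 'aa' -> no
  Position 2: 'aa' -> no
  Position 3: 'aa' -> no
  Position 4: 'ad' -> no
  Position 5: 'dc' -> no
  Position 6: 'cd' -> MATCH
  Position 7: 'dd' -> no
  Position 8: 'db' -> no
  Position 9: 'bb' -> no
  Position 10: 'bd' -> no
  Position 11: 'dc' -> no
  Position 12: 'cb' -> no
  Position 13: 'bc' -> no
Total matches: 1

1


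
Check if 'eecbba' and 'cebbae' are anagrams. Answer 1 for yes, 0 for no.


Sort characters of 'eecbba': 'abbcee'
Sort characters of 'cebbae': 'abbcee'
Sorted forms match -> they ARE anagrams
Result: 1

1


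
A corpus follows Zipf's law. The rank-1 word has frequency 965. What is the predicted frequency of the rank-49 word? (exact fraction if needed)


Zipf's law: freq(rank) = f1 / rank
f1 = 965, rank = 49
freq = 965 / 49
GCD(965, 49) = 1
Simplified: 965/49

965/49


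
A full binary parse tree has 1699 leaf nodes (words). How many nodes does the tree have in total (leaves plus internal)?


Leaf nodes (terminals): 1699
Internal nodes = n - 1 = 1699 - 1 = 1698
Total = leaves + internal = 1699 + 1698 = 3397

3397


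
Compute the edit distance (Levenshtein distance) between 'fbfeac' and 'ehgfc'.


Building DP table for s1='fbfeac' (len 6) and s2='ehgfc' (len 5):
       e  h  g  f  c
    0  1  2  3  4  5
  f 1  1  2  3  3  4
  b 2  2  2  3  4  4
  f 3  3  3  3  3  4
  e 4  3  4  4  4  4
  a 5  4  4  5  5  5
  c 6  5  5  5  6  5
Edit distance = dp[6][5] = 5

5


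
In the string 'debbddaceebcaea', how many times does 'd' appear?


Scanning 'debbddaceebcaea' for 'd':
  Position 0: 'd' -> MATCH (count: 1)
  Position 4: 'd' -> MATCH (count: 2)
  Position 5: 'd' -> MATCH (count: 3)
Total occurrences of 'd': 3

3


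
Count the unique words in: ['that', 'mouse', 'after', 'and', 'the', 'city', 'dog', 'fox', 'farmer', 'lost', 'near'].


Listing all tokens and tracking unique types:
  Token 1: 'that' -> NEW (unique so far: 1)
  Token 2: 'mouse' -> NEW (unique so far: 2)
  Token 3: 'after' -> NEW (unique so far: 3)
  Token 4: 'and' -> NEW (unique so far: 4)
  Token 5: 'the' -> NEW (unique so far: 5)
  Token 6: 'city' -> NEW (unique so far: 6)
  Token 7: 'dog' -> NEW (unique so far: 7)
  Token 8: 'fox' -> NEW (unique so far: 8)
  Token 9: 'farmer' -> NEW (unique so far: 9)
  Token 10: 'lost' -> NEW (unique so far: 10)
  Token 11: 'near' -> NEW (unique so far: 11)
Unique types: ('after', 'and', 'city', 'dog', 'farmer', 'fox', 'lost', 'mouse', 'near', 'that', 'the')
Vocabulary size: 11

11


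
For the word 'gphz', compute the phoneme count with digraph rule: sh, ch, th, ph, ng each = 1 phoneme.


Parsing 'gphz' greedily, digraphs first:
  'g' -> consonant phoneme (phonemes so far: 1)
  'ph' -> digraph (1 consonant phoneme) (phonemes so far: 2)
  'z' -> consonant phoneme (phonemes so far: 3)
Total phonemes: 3

3


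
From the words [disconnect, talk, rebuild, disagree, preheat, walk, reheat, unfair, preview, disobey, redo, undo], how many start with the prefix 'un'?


Checking each word for prefix 'un':
  'disconnect' -> no (count: 0)
  'talk' -> no (count: 0)
  'rebuild' -> no (count: 0)
  'disagree' -> no (count: 0)
  'preheat' -> no (count: 0)
  'walk' -> no (count: 0)
  'reheat' -> no (count: 0)
  'unfair' -> YES, starts with 'un' (count: 1)
  'preview' -> no (count: 1)
  'disobey' -> no (count: 1)
  'redo' -> no (count: 1)
  'undo' -> YES, starts with 'un' (count: 2)
Total with prefix 'un': 2

2


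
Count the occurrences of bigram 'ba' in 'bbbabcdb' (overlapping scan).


Scanning 'bbbabcdb' for bigram 'ba':
  Position 0: 'bb' -> no
  Position 1: 'bb' -> no
  Position 2: 'ba' -> MATCH
  Position 3: 'ab' -> no
  Position 4: 'bc' -> no
  Position 5: 'cd' -> no
  Position 6: 'db' -> no
Total matches: 1

1


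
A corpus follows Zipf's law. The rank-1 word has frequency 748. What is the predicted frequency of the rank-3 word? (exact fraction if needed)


Zipf's law: freq(rank) = f1 / rank
f1 = 748, rank = 3
freq = 748 / 3
GCD(748, 3) = 1
Simplified: 748/3

748/3


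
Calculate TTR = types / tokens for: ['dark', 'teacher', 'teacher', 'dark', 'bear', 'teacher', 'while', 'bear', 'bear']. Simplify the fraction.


Tokens: 9
Unique types: ('bear', 'dark', 'teacher', 'while') = 4
TTR = 4/9
Already in lowest terms.

4/9


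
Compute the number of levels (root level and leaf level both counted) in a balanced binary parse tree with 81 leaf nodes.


In a balanced binary tree with n leaves the deepest leaf is ceil(log2(n)) edges below the root,
so counting node levels inclusive of root and leaves gives ceil(log2(n)) + 1 levels.
log2(81) = 6.3399
ceil(6.3399) = 7
levels = 7 + 1 = 8

8


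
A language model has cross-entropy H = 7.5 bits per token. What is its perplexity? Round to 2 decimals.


Perplexity formula: PP = 2^H
H = 7.5
PP = 2^7.5
Decompose: 2^7.5 = 2^7 * 2^0.5 = 2^7 * sqrt(2)
2^7 = 128, sqrt(2) ~ 1.4142136
PP ~ 128 * 1.4142136 = 181.0193408
Rounded to 2 decimals: 181.02

181.02


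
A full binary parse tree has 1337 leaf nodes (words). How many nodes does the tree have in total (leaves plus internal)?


Leaf nodes (terminals): 1337
Internal nodes = n - 1 = 1337 - 1 = 1336
Total = leaves + internal = 1337 + 1336 = 2673

2673


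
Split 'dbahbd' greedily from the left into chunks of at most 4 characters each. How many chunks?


'dbahbd' has 6 characters.
Chunking with max size 4:
  Chunk 1: 'dbah' (positions 0-3)
  Chunk 2: 'bd' (positions 4-5)
Total chunks: ceil(6 / 4) = 2

2


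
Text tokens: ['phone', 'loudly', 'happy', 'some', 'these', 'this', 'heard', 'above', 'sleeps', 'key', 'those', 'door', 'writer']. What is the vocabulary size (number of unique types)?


Listing all tokens and tracking unique types:
  Token 1: 'phone' -> NEW (unique so far: 1)
  Token 2: 'loudly' -> NEW (unique so far: 2)
  Token 3: 'happy' -> NEW (unique so far: 3)
  Token 4: 'some' -> NEW (unique so far: 4)
  Token 5: 'these' -> NEW (unique so far: 5)
  Token 6: 'this' -> NEW (unique so far: 6)
  Token 7: 'heard' -> NEW (unique so far: 7)
  Token 8: 'above' -> NEW (unique so far: 8)
  Token 9: 'sleeps' -> NEW (unique so far: 9)
  Token 10: 'key' -> NEW (unique so far: 10)
  Token 11: 'those' -> NEW (unique so far: 11)
  Token 12: 'door' -> NEW (unique so far: 12)
  Token 13: 'writer' -> NEW (unique so far: 13)
Unique types: ('above', 'door', 'happy', 'heard', 'key', 'loudly', 'phone', 'sleeps', 'some', 'these', 'this', 'those', 'writer')
Vocabulary size: 13

13


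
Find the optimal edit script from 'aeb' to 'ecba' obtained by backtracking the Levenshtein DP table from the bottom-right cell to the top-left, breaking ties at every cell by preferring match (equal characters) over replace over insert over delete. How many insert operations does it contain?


Edit distance = 3. Backtracking from cell (3, 4) with preference match > replace > insert > delete,
then listing the resulting alignment 'aeb' -> 'ecba' left to right:
  Step 1: replace a->e
  Step 2: replace e->c
  Step 3: keep 'b'
  Step 4: insert 'a' [insertion #1]
Total insertions: 1

1


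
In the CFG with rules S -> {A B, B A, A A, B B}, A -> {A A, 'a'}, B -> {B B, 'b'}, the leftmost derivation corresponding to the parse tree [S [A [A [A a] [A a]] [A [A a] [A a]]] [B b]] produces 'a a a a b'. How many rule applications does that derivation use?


Every bracketed nonterminal node [X ...] in the tree is produced by exactly one rule application.
Reading the tree off as a leftmost derivation:
  Step 1: S  =>  A B   (applied S -> A B)
  Step 2: A B  =>  A A B   (applied A -> A A)
  Step 3: A A B  =>  A A A B   (applied A -> A A)
  Step 4: A A A B  =>  a A A B   (applied A -> a)
  Step 5: a A A B  =>  a a A B   (applied A -> a)
  Step 6: a a A B  =>  a a A A B   (applied A -> A A)
  Step 7: a a A A B  =>  a a a A B   (applied A -> a)
  Step 8: a a a A B  =>  a a a a B   (applied A -> a)
  Step 9: a a a a B  =>  a a a a b   (applied B -> b)
Final yield: a a a a b
Total rewrite steps: 9

9


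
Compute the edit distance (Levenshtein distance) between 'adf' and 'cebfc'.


Building DP table for s1='adf' (len 3) and s2='cebfc' (len 5):
       c  e  b  f  c
    0  1  2  3  4  5
  a 1  1  2  3  4  5
  d 2  2  2  3  4  5
  f 3  3  3  3  3  4
Edit distance = dp[3][5] = 4

4


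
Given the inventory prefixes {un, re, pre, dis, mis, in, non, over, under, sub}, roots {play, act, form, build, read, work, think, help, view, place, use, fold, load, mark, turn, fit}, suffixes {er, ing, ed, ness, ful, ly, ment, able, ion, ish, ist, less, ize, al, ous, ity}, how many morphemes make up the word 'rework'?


Segmenting 'rework' against the inventory:
  're' -> prefix (morpheme 1)
  'work' -> root (morpheme 2)
Total morphemes: 2

2


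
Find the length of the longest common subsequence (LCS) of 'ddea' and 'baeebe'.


DP table for LCS of 'ddea' and 'baeebe':
       b  a  e  e  b  e
    0  0  0  0  0  0  0
  d 0  0  0  0  0  0  0
  d 0  0  0  0  0  0  0
  e 0  0  0  1  1  1  1
  a 0  0  1  1  1  1  1
LCS: 'e'
LCS length = 1

1


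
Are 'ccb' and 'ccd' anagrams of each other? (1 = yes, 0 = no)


Sort characters of 'ccb': 'bcc'
Sort characters of 'ccd': 'ccd'
Sorted forms differ -> they are NOT anagrams
Result: 0

0


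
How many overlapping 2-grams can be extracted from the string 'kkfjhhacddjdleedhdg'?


String 'kkfjhhacddjdleedhdg' has length L = 19.
Number of overlapping n-grams = L - n + 1
Substituting: 19 - 2 + 1 = 18

18


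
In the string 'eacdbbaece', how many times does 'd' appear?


Scanning 'eacdbbaece' for 'd':
  Position 3: 'd' -> MATCH (count: 1)
Total occurrences of 'd': 1

1


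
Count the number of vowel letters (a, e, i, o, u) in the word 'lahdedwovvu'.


Scanning each character of 'lahdedwovvu':
  Position 1: 'l' -> consonant (running count: 0)
  Position 2: 'a' -> vowel (running count: 1)
  Position 3: 'h' -> consonant (running count: 1)
  Position 4: 'd' -> consonant (running count: 1)
  Position 5: 'e' -> vowel (running count: 2)
  Position 6: 'd' -> consonant (running count: 2)
  Position 7: 'w' -> consonant (running count: 2)
  Position 8: 'o' -> vowel (running count: 3)
  Position 9: 'v' -> consonant (running count: 3)
  Position 10: 'v' -> consonant (running count: 3)
  Position 11: 'u' -> vowel (running count: 4)
Total vowels: 4

4


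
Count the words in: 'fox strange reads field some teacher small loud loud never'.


Counting words by splitting on spaces:
  Word 1: 'fox'
  Word 2: 'strange'
  Word 3: 'reads'
  Word 4: 'field'
  Word 5: 'some'
  Word 6: 'teacher'
  Word 7: 'small'
  Word 8: 'loud'
  Word 9: 'loud'
  Word 10: 'never'
Total words: 10

10


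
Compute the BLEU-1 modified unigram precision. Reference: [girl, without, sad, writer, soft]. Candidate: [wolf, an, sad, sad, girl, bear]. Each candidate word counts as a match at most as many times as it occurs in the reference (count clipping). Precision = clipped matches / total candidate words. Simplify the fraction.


Reference word counts: {'girl': 1, 'sad': 1, 'soft': 1, 'without': 1, 'writer': 1}
Checking each candidate word (with clipping):
  'wolf' -> not in reference -> no match (matches: 0)
  'an' -> not in reference -> no match (matches: 0)
  'sad' -> in reference (ref count 1, used 1/1) -> match (matches: 1)
  'sad' -> ref count 1 already used up (1/1) -> clipped, no match (matches: 1)
  'girl' -> in reference (ref count 1, used 1/1) -> match (matches: 2)
  'bear' -> not in reference -> no match (matches: 2)
Clipped matches: 2, Candidate length: 6
Precision = 2/6 = 1/3

1/3


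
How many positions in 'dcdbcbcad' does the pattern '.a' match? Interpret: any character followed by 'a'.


Pattern: .a means any character followed by 'a'.
Scanning 'dcdbcbcad' position-by-position:
  Pos 0: window 'dc' -> no
  Pos 1: window 'cd' -> no
  Pos 2: window 'db' -> no
  Pos 3: window 'bc' -> no
  Pos 4: window 'cb' -> no
  Pos 5: window 'bc' -> no
  Pos 6: window 'ca' -> MATCH
  Pos 7: window 'ad' -> no
  Pos 8: window 'd' -> no
Total matches: 1

1


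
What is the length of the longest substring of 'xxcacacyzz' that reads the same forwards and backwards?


Scanning 'xxcacacyzz' for palindromic substrings.
Substring at positions 2-6: 'cacac'.
Check: reverse('cacac') = 'cacac' -> palindrome confirmed.
Neighbouring characters ('x' / 'y') break symmetry, so it cannot extend further.
No longer palindromic substring exists; longest length = 5

5


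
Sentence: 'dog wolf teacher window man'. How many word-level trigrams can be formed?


Word trigrams from [5] words:
  Trigram 1: (dog wolf teacher)
  Trigram 2: (wolf teacher window)
  Trigram 3: (teacher window man)
Total word trigrams: 5 - 2 = 3

3


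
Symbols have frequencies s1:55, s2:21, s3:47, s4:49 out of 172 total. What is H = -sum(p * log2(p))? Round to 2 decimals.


Computing entropy H = -sum(p_i * log2(p_i)):
  s1: p = 55/172 = 0.3198, -p*log2(p) = 0.5260
  s2: p = 21/172 = 0.1221, -p*log2(p) = 0.3704
  s3: p = 47/172 = 0.2733, -p*log2(p) = 0.5114
  s4: p = 49/172 = 0.2849, -p*log2(p) = 0.5161
H = sum of terms = 1.9239
Rounded to 2 decimals: 1.92

1.92


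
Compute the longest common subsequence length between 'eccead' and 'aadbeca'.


DP table for LCS of 'eccead' and 'aadbeca':
       a  a  d  b  e  c  a
    0  0  0  0  0  0  0  0
  e 0  0  0  0  0  1  1  1
  c 0  0  0  0  0  1  2  2
  c 0  0  0  0  0  1  2  2
  e 0  0  0  0  0  1  2  2
  a 0  1  1  1  1  1  2  3
  d 0  1  1  2  2  2  2  3
LCS: 'eca'
LCS length = 3

3


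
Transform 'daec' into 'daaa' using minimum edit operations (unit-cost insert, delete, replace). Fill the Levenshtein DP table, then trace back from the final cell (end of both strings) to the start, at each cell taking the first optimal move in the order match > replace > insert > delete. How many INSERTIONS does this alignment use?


Edit distance = 2. Backtracking from cell (4, 4) with preference match > replace > insert > delete,
then listing the resulting alignment 'daec' -> 'daaa' left to right:
  Step 1: keep 'd'
  Step 2: keep 'a'
  Step 3: replace e->a
  Step 4: replace c->a
Total insertions: 0

0


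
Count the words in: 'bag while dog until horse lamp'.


Counting words by splitting on spaces:
  Word 1: 'bag'
  Word 2: 'while'
  Word 3: 'dog'
  Word 4: 'until'
  Word 5: 'horse'
  Word 6: 'lamp'
Total words: 6

6


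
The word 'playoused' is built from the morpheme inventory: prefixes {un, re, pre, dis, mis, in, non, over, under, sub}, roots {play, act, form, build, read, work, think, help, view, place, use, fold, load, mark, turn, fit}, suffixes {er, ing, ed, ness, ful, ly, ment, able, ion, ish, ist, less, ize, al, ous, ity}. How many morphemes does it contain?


Segmenting 'playoused' against the inventory:
  'play' -> root (morpheme 1)
  'ous' -> suffix (morpheme 2)
  'ed' -> suffix (morpheme 3)
Total morphemes: 3

3


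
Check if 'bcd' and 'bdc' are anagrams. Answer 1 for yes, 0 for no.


Sort characters of 'bcd': 'bcd'
Sort characters of 'bdc': 'bcd'
Sorted forms match -> they ARE anagrams
Result: 1

1


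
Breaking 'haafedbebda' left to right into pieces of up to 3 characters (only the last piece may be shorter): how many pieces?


'haafedbebda' has 11 characters.
Chunking with max size 3:
  Chunk 1: 'haa' (positions 0-2)
  Chunk 2: 'fed' (positions 3-5)
  Chunk 3: 'beb' (positions 6-8)
  Chunk 4: 'da' (positions 9-10)
Total chunks: ceil(11 / 3) = 4

4


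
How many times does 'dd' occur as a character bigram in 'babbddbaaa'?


Scanning 'babbddbaaa' for bigram 'dd':
  Position 0: 'ba' -> no
  Position 1: 'ab' -> no
  Position 2: 'bb' -> no
  Position 3: 'bd' -> no
  Position 4: 'dd' -> MATCH
  Position 5: 'db' -> no
  Position 6: 'ba' -> no
  Position 7: 'aa' -> no
  Position 8: 'aa' -> no
Total matches: 1

1


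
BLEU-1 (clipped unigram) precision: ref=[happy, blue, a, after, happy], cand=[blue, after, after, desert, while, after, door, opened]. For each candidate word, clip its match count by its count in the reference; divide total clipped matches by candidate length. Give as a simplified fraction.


Reference word counts: {'a': 1, 'after': 1, 'blue': 1, 'happy': 2}
Checking each candidate word (with clipping):
  'blue' -> in reference (ref count 1, used 1/1) -> match (matches: 1)
  'after' -> in reference (ref count 1, used 1/1) -> match (matches: 2)
  'after' -> ref count 1 already used up (1/1) -> clipped, no match (matches: 2)
  'desert' -> not in reference -> no match (matches: 2)
  'while' -> not in reference -> no match (matches: 2)
  'after' -> ref count 1 already used up (1/1) -> clipped, no match (matches: 2)
  'door' -> not in reference -> no match (matches: 2)
  'opened' -> not in reference -> no match (matches: 2)
Clipped matches: 2, Candidate length: 8
Precision = 2/8 = 1/4

1/4


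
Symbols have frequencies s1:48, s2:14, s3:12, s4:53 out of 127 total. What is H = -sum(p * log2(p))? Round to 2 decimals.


Computing entropy H = -sum(p_i * log2(p_i)):
  s1: p = 48/127 = 0.3780, -p*log2(p) = 0.5305
  s2: p = 14/127 = 0.1102, -p*log2(p) = 0.3507
  s3: p = 12/127 = 0.0945, -p*log2(p) = 0.3216
  s4: p = 53/127 = 0.4173, -p*log2(p) = 0.5261
H = sum of terms = 1.7289
Rounded to 2 decimals: 1.73

1.73


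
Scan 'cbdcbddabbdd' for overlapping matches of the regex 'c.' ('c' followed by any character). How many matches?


Pattern: c. means 'c' followed by any character.
Scanning 'cbdcbddabbdd' position-by-position:
  Pos 0: window 'cb' -> MATCH
  Pos 1: window 'bd' -> no
  Pos 2: window 'dc' -> no
  Pos 3: window 'cb' -> MATCH
  Pos 4: window 'bd' -> no
  Pos 5: window 'dd' -> no
  Pos 6: window 'da' -> no
  Pos 7: window 'ab' -> no
  Pos 8: window 'bb' -> no
  Pos 9: window 'bd' -> no
  Pos 10: window 'dd' -> no
  Pos 11: window 'd' -> no
Total matches: 2

2


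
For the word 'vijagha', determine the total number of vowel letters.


Scanning each character of 'vijagha':
  Position 1: 'v' -> consonant (running count: 0)
  Position 2: 'i' -> vowel (running count: 1)
  Position 3: 'j' -> consonant (running count: 1)
  Position 4: 'a' -> vowel (running count: 2)
  Position 5: 'g' -> consonant (running count: 2)
  Position 6: 'h' -> consonant (running count: 2)
  Position 7: 'a' -> vowel (running count: 3)
Total vowels: 3

3


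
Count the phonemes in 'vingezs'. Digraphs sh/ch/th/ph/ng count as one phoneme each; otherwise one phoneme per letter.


Parsing 'vingezs' greedily, digraphs first:
  'v' -> consonant phoneme (phonemes so far: 1)
  'i' -> vowel phoneme (phonemes so far: 2)
  'ng' -> digraph (1 consonant phoneme) (phonemes so far: 3)
  'e' -> vowel phoneme (phonemes so far: 4)
  'z' -> consonant phoneme (phonemes so far: 5)
  's' -> consonant phoneme (phonemes so far: 6)
Total phonemes: 6

6


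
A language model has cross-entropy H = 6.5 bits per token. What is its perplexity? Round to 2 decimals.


Perplexity formula: PP = 2^H
H = 6.5
PP = 2^6.5
Decompose: 2^6.5 = 2^6 * 2^0.5 = 2^6 * sqrt(2)
2^6 = 64, sqrt(2) ~ 1.4142136
PP ~ 64 * 1.4142136 = 90.5096704
Rounded to 2 decimals: 90.51

90.51


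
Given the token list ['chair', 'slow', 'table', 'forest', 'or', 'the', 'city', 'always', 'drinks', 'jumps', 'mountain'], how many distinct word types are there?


Listing all tokens and tracking unique types:
  Token 1: 'chair' -> NEW (unique so far: 1)
  Token 2: 'slow' -> NEW (unique so far: 2)
  Token 3: 'table' -> NEW (unique so far: 3)
  Token 4: 'forest' -> NEW (unique so far: 4)
  Token 5: 'or' -> NEW (unique so far: 5)
  Token 6: 'the' -> NEW (unique so far: 6)
  Token 7: 'city' -> NEW (unique so far: 7)
  Token 8: 'always' -> NEW (unique so far: 8)
  Token 9: 'drinks' -> NEW (unique so far: 9)
  Token 10: 'jumps' -> NEW (unique so far: 10)
  Token 11: 'mountain' -> NEW (unique so far: 11)
Unique types: ('always', 'chair', 'city', 'drinks', 'forest', 'jumps', 'mountain', 'or', 'slow', 'table', 'the')
Vocabulary size: 11

11


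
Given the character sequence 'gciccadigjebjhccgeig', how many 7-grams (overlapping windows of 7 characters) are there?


String 'gciccadigjebjhccgeig' has length L = 20.
Number of overlapping n-grams = L - n + 1
Substituting: 20 - 7 + 1 = 14

14


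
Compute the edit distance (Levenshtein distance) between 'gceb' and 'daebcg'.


Building DP table for s1='gceb' (len 4) and s2='daebcg' (len 6):
       d  a  e  b  c  g
    0  1  2  3  4  5  6
  g 1  1  2  3  4  5  5
  c 2  2  2  3  4  4  5
  e 3  3  3  2  3  4  5
  b 4  4  4  3  2  3  4
Edit distance = dp[4][6] = 4

4


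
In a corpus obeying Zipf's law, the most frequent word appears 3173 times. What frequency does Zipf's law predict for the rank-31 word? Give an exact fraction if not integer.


Zipf's law: freq(rank) = f1 / rank
f1 = 3173, rank = 31
freq = 3173 / 31
GCD(3173, 31) = 1
Simplified: 3173/31

3173/31


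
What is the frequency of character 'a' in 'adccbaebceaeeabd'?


Scanning 'adccbaebceaeeabd' for 'a':
  Position 0: 'a' -> MATCH (count: 1)
  Position 5: 'a' -> MATCH (count: 2)
  Position 10: 'a' -> MATCH (count: 3)
  Position 13: 'a' -> MATCH (count: 4)
Total occurrences of 'a': 4

4


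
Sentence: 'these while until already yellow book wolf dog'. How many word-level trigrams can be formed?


Word trigrams from [8] words:
  Trigram 1: (these while until)
  Trigram 2: (while until already)
  Trigram 3: (until already yellow)
  Trigram 4: (already yellow book)
  Trigram 5: (yellow book wolf)
  Trigram 6: (book wolf dog)
Total word trigrams: 8 - 2 = 6

6


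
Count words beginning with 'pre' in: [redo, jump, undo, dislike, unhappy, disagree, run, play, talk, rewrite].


Checking each word for prefix 'pre':
  'redo' -> no (count: 0)
  'jump' -> no (count: 0)
  'undo' -> no (count: 0)
  'dislike' -> no (count: 0)
  'unhappy' -> no (count: 0)
  'disagree' -> no (count: 0)
  'run' -> no (count: 0)
  'play' -> no (count: 0)
  'talk' -> no (count: 0)
  'rewrite' -> no (count: 0)
Total with prefix 'pre': 0

0


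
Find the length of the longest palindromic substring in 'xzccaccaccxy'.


Scanning 'xzccaccaccxy' for palindromic substrings.
Substring at positions 2-9: 'ccaccacc'.
Check: reverse('ccaccacc') = 'ccaccacc' -> palindrome confirmed.
Neighbouring characters ('z' / 'x') break symmetry, so it cannot extend further.
No longer palindromic substring exists; longest length = 8

8


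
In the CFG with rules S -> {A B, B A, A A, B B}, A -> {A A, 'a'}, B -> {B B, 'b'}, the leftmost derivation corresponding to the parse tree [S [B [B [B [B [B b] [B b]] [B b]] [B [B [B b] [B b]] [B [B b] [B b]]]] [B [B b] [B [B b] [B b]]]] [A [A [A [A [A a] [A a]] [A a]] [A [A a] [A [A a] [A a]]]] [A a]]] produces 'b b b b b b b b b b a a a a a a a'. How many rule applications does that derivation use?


Every bracketed nonterminal node [X ...] in the tree is produced by exactly one rule application.
Reading the tree off as a leftmost derivation:
  Step 1: S  =>  B A   (applied S -> B A)
  Step 2: B A  =>  B B A   (applied B -> B B)
  Step 3: B B A  =>  B B B A   (applied B -> B B)
  Step 4: B B B A  =>  B B B B A   (applied B -> B B)
  Step 5: B B B B A  =>  B B B B B A   (applied B -> B B)
  Step 6: B B B B B A  =>  b B B B B A   (applied B -> b)
  Step 7: b B B B B A  =>  b b B B B A   (applied B -> b)
  Step 8: b b B B B A  =>  b b b B B A   (applied B -> b)
  Step 9: b b b B B A  =>  b b b B B B A   (applied B -> B B)
  Step 10: b b b B B B A  =>  b b b B B B B A   (applied B -> B B)
  Step 11: b b b B B B B A  =>  b b b b B B B A   (applied B -> b)
  Step 12: b b b b B B B A  =>  b b b b b B B A   (applied B -> b)
  Step 13: b b b b b B B A  =>  b b b b b B B B A   (applied B -> B B)
  Step 14: b b b b b B B B A  =>  b b b b b b B B A   (applied B -> b)
  Step 15: b b b b b b B B A  =>  b b b b b b b B A   (applied B -> b)
  Step 16: b b b b b b b B A  =>  b b b b b b b B B A   (applied B -> B B)
  Step 17: b b b b b b b B B A  =>  b b b b b b b b B A   (applied B -> b)
  Step 18: b b b b b b b b B A  =>  b b b b b b b b B B A   (applied B -> B B)
  Step 19: b b b b b b b b B B A  =>  b b b b b b b b b B A   (applied B -> b)
  Step 20: b b b b b b b b b B A  =>  b b b b b b b b b b A   (applied B -> b)
  Step 21: b b b b b b b b b b A  =>  b b b b b b b b b b A A   (applied A -> A A)
  Step 22: b b b b b b b b b b A A  =>  b b b b b b b b b b A A A   (applied A -> A A)
  Step 23: b b b b b b b b b b A A A  =>  b b b b b b b b b b A A A A   (applied A -> A A)
  Step 24: b b b b b b b b b b A A A A  =>  b b b b b b b b b b A A A A A   (applied A -> A A)
  Step 25: b b b b b b b b b b A A A A A  =>  b b b b b b b b b b a A A A A   (applied A -> a)
  Step 26: b b b b b b b b b b a A A A A  =>  b b b b b b b b b b a a A A A   (applied A -> a)
  Step 27: b b b b b b b b b b a a A A A  =>  b b b b b b b b b b a a a A A   (applied A -> a)
  Step 28: b b b b b b b b b b a a a A A  =>  b b b b b b b b b b a a a A A A   (applied A -> A A)
  Step 29: b b b b b b b b b b a a a A A A  =>  b b b b b b b b b b a a a a A A   (applied A -> a)
  Step 30: b b b b b b b b b b a a a a A A  =>  b b b b b b b b b b a a a a A A A   (applied A -> A A)
  Step 31: b b b b b b b b b b a a a a A A A  =>  b b b b b b b b b b a a a a a A A   (applied A -> a)
  Step 32: b b b b b b b b b b a a a a a A A  =>  b b b b b b b b b b a a a a a a A   (applied A -> a)
  Step 33: b b b b b b b b b b a a a a a a A  =>  b b b b b b b b b b a a a a a a a   (applied A -> a)
Final yield: b b b b b b b b b b a a a a a a a
Total rewrite steps: 33

33


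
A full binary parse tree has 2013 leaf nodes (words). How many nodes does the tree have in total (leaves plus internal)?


Leaf nodes (terminals): 2013
Internal nodes = n - 1 = 2013 - 1 = 2012
Total = leaves + internal = 2013 + 2012 = 4025

4025


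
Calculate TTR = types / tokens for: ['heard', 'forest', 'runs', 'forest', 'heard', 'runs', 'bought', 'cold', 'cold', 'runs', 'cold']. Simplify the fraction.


Tokens: 11
Unique types: ('bought', 'cold', 'forest', 'heard', 'runs') = 5
TTR = 5/11
Already in lowest terms.

5/11
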